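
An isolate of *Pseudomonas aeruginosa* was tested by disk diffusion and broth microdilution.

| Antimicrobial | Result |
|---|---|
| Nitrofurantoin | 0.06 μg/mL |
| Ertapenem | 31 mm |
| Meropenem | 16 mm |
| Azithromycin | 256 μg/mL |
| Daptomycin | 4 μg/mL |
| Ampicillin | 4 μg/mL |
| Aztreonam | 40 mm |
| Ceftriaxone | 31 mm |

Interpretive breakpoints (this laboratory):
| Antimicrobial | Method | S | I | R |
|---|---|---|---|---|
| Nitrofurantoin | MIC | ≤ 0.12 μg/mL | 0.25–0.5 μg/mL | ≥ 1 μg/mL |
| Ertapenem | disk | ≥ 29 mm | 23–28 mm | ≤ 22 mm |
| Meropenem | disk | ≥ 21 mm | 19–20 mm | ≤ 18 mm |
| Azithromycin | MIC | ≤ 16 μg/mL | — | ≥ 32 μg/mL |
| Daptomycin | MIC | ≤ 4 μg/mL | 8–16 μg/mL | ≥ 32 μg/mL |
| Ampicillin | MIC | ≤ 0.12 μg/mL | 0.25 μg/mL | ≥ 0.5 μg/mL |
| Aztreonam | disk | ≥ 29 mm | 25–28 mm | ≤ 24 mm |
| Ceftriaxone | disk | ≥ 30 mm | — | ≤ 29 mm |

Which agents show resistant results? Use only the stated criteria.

meropenem, azithromycin, ampicillin

Nitrofurantoin (0.06 μg/mL) ≤ 0.12 μg/mL ⇒ S
Ertapenem (31 mm) ≥ 29 mm → S
Meropenem 16 mm: ≤ 18 mm — resistant
Azithromycin 256 μg/mL: ≥ 32 μg/mL → Resistant
Daptomycin: 4 μg/mL is ≤ 4 μg/mL — S
Ampicillin 4 μg/mL: ≥ 0.5 μg/mL ⇒ R
Aztreonam (40 mm) ≥ 29 mm ⇒ S
Ceftriaxone (31 mm) ≥ 30 mm → susceptible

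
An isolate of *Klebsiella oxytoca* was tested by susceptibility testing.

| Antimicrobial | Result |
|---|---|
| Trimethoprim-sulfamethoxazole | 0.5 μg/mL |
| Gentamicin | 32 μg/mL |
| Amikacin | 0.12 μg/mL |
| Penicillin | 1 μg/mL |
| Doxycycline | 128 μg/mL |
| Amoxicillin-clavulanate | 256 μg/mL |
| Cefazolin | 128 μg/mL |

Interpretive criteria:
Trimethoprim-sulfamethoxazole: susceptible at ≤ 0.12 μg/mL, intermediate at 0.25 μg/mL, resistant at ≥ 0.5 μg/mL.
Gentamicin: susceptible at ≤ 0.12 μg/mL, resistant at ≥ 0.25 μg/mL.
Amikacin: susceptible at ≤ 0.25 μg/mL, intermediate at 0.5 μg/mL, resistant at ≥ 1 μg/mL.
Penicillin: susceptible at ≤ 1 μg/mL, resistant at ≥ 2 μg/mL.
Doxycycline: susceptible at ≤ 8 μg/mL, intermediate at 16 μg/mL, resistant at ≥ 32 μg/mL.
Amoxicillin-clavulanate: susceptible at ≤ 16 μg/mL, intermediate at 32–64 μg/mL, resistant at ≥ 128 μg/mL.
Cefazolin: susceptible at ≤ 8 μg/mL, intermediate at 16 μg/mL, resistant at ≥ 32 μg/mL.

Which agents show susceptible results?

Trimethoprim-sulfamethoxazole: 0.5 μg/mL is ≥ 0.5 μg/mL → resistant
Gentamicin (32 μg/mL) ≥ 0.25 μg/mL → resistant
Amikacin (0.12 μg/mL) ≤ 0.25 μg/mL → S
Penicillin: 1 μg/mL is ≤ 1 μg/mL → susceptible
Doxycycline 128 μg/mL: ≥ 32 μg/mL ⇒ Resistant
Amoxicillin-clavulanate (256 μg/mL) ≥ 128 μg/mL → R
Cefazolin (128 μg/mL) ≥ 32 μg/mL ⇒ R

amikacin, penicillin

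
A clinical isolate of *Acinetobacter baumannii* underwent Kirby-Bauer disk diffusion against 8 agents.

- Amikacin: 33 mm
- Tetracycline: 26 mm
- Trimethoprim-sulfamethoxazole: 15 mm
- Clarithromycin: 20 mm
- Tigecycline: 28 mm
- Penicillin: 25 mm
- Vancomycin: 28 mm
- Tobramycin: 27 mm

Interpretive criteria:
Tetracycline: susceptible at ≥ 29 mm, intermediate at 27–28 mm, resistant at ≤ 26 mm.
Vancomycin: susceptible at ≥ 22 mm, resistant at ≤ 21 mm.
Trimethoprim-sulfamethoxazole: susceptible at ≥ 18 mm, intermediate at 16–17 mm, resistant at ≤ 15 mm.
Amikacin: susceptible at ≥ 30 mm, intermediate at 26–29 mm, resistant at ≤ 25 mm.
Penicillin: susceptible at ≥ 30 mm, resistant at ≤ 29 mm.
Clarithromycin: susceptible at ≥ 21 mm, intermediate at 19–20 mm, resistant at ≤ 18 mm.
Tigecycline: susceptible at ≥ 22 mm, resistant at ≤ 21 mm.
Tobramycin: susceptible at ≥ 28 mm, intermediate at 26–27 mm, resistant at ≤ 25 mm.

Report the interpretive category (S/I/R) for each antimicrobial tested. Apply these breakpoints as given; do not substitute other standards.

Amikacin 33 mm: ≥ 30 mm ⇒ susceptible
Tetracycline 26 mm: ≤ 26 mm → R
Trimethoprim-sulfamethoxazole: 15 mm is ≤ 15 mm → resistant
Clarithromycin (20 mm) in 19–20 mm → Intermediate
Tigecycline: 28 mm is ≥ 22 mm ⇒ Susceptible
Penicillin 25 mm: ≤ 29 mm ⇒ resistant
Vancomycin (28 mm) ≥ 22 mm → susceptible
Tobramycin 27 mm: in 26–27 mm — intermediate

S, R, R, I, S, R, S, I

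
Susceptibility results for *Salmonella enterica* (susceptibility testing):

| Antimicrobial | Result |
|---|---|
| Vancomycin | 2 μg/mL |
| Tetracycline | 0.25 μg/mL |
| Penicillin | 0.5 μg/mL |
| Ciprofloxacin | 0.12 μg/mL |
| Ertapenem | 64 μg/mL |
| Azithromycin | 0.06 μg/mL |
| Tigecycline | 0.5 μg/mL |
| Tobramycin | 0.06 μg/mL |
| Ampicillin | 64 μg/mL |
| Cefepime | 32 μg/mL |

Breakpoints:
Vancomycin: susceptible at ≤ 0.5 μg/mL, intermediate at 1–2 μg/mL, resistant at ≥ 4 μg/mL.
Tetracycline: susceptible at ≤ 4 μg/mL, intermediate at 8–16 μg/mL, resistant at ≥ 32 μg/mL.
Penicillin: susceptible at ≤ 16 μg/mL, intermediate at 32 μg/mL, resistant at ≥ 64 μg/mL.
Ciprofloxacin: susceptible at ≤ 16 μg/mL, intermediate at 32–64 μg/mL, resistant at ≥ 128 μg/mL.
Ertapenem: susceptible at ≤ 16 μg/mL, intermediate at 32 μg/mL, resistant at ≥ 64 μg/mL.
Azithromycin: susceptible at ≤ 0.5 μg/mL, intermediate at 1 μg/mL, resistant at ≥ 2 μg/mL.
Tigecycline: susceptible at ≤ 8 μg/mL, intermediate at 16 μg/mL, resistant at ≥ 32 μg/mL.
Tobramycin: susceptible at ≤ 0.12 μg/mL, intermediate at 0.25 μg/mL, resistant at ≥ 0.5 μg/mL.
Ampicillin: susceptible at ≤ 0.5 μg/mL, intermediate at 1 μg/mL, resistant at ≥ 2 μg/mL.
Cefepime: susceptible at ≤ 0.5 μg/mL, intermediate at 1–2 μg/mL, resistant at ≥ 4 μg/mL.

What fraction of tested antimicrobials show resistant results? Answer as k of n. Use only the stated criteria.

Vancomycin (2 μg/mL) in 1–2 μg/mL — Intermediate
Tetracycline: 0.25 μg/mL is ≤ 4 μg/mL — Susceptible
Penicillin 0.5 μg/mL: ≤ 16 μg/mL ⇒ Susceptible
Ciprofloxacin 0.12 μg/mL: ≤ 16 μg/mL ⇒ S
Ertapenem 64 μg/mL: ≥ 64 μg/mL → R
Azithromycin 0.06 μg/mL: ≤ 0.5 μg/mL — susceptible
Tigecycline (0.5 μg/mL) ≤ 8 μg/mL ⇒ S
Tobramycin 0.06 μg/mL: ≤ 0.12 μg/mL → S
Ampicillin: 64 μg/mL is ≥ 2 μg/mL — Resistant
Cefepime 32 μg/mL: ≥ 4 μg/mL ⇒ resistant
Resistant: 3/10

3 of 10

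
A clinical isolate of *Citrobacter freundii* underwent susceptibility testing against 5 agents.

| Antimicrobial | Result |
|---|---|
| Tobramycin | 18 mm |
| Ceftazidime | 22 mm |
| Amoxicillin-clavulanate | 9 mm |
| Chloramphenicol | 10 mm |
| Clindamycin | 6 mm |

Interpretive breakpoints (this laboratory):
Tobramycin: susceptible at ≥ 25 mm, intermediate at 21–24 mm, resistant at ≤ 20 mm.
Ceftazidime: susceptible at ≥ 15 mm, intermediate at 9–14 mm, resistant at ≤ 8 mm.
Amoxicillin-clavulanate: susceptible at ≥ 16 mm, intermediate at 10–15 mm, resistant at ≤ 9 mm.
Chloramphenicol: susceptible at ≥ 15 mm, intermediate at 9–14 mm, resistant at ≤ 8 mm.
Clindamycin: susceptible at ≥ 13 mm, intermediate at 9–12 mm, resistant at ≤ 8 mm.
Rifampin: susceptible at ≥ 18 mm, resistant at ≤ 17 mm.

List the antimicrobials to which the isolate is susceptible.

ceftazidime

Tobramycin (18 mm) ≤ 20 mm ⇒ Resistant
Ceftazidime (22 mm) ≥ 15 mm → Susceptible
Amoxicillin-clavulanate 9 mm: ≤ 9 mm → resistant
Chloramphenicol: 10 mm is in 9–14 mm — Intermediate
Clindamycin 6 mm: ≤ 8 mm — Resistant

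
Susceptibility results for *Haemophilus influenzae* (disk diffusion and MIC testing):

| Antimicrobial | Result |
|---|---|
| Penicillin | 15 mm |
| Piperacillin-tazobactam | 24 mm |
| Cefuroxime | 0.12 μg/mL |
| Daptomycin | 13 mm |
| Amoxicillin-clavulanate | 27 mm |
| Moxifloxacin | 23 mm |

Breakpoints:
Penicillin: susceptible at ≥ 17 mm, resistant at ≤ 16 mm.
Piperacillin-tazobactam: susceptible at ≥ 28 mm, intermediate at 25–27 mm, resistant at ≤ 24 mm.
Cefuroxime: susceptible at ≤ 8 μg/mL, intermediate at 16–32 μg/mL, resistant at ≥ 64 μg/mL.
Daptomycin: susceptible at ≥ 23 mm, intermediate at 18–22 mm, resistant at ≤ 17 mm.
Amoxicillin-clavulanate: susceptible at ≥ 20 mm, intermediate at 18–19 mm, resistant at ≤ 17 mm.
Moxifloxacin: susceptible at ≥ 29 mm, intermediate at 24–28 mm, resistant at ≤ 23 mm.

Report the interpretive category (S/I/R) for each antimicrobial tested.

R, R, S, R, S, R

Penicillin 15 mm: ≤ 16 mm ⇒ Resistant
Piperacillin-tazobactam 24 mm: ≤ 24 mm — resistant
Cefuroxime (0.12 μg/mL) ≤ 8 μg/mL — Susceptible
Daptomycin (13 mm) ≤ 17 mm — resistant
Amoxicillin-clavulanate 27 mm: ≥ 20 mm ⇒ Susceptible
Moxifloxacin 23 mm: ≤ 23 mm — resistant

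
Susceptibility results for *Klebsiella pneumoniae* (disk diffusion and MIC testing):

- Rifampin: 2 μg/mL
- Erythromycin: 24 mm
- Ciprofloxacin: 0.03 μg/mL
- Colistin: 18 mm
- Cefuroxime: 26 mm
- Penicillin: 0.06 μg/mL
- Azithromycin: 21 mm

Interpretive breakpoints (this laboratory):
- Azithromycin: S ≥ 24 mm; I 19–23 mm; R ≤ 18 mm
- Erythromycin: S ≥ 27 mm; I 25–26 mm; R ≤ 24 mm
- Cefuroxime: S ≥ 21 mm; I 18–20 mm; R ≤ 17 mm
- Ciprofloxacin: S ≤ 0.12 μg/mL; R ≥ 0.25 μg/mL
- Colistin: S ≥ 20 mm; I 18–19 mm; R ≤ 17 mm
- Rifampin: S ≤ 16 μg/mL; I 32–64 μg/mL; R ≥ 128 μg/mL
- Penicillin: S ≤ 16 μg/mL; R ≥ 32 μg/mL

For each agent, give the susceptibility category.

Rifampin (2 μg/mL) ≤ 16 μg/mL ⇒ S
Erythromycin (24 mm) ≤ 24 mm — R
Ciprofloxacin 0.03 μg/mL: ≤ 0.12 μg/mL — S
Colistin (18 mm) in 18–19 mm → I
Cefuroxime 26 mm: ≥ 21 mm ⇒ Susceptible
Penicillin (0.06 μg/mL) ≤ 16 μg/mL ⇒ Susceptible
Azithromycin (21 mm) in 19–23 mm — Intermediate

S, R, S, I, S, S, I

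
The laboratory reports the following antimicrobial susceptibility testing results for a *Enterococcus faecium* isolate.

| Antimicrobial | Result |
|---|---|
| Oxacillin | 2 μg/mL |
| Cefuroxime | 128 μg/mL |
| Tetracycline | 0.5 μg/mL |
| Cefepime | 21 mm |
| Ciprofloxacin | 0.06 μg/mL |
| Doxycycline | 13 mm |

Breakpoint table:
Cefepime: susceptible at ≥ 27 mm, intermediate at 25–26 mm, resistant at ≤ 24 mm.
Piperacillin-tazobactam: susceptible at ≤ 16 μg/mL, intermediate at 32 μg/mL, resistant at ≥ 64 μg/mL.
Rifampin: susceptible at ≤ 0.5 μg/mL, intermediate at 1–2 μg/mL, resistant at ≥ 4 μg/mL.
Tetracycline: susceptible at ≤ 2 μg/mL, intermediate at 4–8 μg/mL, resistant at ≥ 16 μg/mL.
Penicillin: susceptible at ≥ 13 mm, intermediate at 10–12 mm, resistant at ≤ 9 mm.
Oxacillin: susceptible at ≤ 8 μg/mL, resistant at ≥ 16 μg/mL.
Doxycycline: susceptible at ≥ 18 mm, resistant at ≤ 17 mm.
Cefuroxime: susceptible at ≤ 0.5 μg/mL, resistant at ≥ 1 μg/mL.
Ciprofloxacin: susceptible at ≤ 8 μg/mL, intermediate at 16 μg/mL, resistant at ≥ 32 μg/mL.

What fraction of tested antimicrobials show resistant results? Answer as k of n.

3 of 6

Oxacillin: 2 μg/mL is ≤ 8 μg/mL ⇒ susceptible
Cefuroxime: 128 μg/mL is ≥ 1 μg/mL → R
Tetracycline: 0.5 μg/mL is ≤ 2 μg/mL ⇒ susceptible
Cefepime (21 mm) ≤ 24 mm — R
Ciprofloxacin 0.06 μg/mL: ≤ 8 μg/mL ⇒ Susceptible
Doxycycline 13 mm: ≤ 17 mm — R
Resistant: 3/6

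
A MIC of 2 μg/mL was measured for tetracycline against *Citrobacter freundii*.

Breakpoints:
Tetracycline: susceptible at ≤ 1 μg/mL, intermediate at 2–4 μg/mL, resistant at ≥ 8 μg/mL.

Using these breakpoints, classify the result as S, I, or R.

Intermediate

Tetracycline (2 μg/mL) in 2–4 μg/mL — I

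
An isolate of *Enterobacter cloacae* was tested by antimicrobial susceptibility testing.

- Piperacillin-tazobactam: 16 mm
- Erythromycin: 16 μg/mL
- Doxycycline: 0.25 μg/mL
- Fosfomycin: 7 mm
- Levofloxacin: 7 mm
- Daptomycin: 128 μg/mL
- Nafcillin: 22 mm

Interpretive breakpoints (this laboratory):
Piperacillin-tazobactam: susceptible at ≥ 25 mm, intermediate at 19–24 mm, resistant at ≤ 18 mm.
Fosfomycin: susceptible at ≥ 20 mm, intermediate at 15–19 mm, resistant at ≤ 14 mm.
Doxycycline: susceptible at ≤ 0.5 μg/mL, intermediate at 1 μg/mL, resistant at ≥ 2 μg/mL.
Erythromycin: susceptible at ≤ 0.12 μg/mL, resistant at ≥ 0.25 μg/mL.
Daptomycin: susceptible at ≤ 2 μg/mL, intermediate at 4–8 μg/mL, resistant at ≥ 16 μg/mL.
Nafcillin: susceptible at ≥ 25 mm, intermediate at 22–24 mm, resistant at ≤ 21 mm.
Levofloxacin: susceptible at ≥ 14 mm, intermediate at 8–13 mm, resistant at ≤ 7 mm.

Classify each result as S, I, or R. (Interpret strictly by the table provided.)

Piperacillin-tazobactam (16 mm) ≤ 18 mm — resistant
Erythromycin 16 μg/mL: ≥ 0.25 μg/mL ⇒ Resistant
Doxycycline 0.25 μg/mL: ≤ 0.5 μg/mL ⇒ Susceptible
Fosfomycin: 7 mm is ≤ 14 mm → R
Levofloxacin 7 mm: ≤ 7 mm → R
Daptomycin: 128 μg/mL is ≥ 16 μg/mL ⇒ R
Nafcillin: 22 mm is in 22–24 mm ⇒ Intermediate

R, R, S, R, R, R, I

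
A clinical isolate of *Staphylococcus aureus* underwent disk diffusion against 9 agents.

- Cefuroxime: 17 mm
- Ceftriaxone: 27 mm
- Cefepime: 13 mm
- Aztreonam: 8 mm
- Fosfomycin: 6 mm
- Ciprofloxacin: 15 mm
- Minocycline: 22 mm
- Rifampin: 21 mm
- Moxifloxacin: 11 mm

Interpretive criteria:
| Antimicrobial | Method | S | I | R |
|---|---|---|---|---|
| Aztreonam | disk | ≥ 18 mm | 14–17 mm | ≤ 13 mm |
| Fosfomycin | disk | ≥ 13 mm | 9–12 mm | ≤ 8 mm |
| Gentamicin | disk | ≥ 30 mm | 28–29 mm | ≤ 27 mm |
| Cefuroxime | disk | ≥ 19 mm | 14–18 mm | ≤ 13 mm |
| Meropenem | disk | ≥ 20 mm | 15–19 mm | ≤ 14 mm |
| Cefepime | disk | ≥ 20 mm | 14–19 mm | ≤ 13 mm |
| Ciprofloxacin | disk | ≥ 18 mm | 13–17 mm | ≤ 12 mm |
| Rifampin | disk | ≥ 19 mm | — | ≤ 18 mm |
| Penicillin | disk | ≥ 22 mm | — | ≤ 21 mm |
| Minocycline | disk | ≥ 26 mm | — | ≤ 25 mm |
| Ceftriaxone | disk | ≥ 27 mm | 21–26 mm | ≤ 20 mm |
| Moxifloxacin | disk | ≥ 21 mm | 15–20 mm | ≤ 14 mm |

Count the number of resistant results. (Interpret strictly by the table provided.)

Cefuroxime: 17 mm is in 14–18 mm ⇒ intermediate
Ceftriaxone: 27 mm is ≥ 27 mm → Susceptible
Cefepime: 13 mm is ≤ 13 mm → R
Aztreonam (8 mm) ≤ 13 mm ⇒ R
Fosfomycin (6 mm) ≤ 8 mm → Resistant
Ciprofloxacin: 15 mm is in 13–17 mm ⇒ intermediate
Minocycline 22 mm: ≤ 25 mm — resistant
Rifampin (21 mm) ≥ 19 mm ⇒ susceptible
Moxifloxacin 11 mm: ≤ 14 mm → resistant
Resistant: 5

5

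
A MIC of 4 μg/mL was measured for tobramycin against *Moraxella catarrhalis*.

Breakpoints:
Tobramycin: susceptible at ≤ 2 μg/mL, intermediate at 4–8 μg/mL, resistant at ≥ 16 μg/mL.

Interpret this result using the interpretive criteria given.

Tobramycin (4 μg/mL) in 4–8 μg/mL — intermediate

I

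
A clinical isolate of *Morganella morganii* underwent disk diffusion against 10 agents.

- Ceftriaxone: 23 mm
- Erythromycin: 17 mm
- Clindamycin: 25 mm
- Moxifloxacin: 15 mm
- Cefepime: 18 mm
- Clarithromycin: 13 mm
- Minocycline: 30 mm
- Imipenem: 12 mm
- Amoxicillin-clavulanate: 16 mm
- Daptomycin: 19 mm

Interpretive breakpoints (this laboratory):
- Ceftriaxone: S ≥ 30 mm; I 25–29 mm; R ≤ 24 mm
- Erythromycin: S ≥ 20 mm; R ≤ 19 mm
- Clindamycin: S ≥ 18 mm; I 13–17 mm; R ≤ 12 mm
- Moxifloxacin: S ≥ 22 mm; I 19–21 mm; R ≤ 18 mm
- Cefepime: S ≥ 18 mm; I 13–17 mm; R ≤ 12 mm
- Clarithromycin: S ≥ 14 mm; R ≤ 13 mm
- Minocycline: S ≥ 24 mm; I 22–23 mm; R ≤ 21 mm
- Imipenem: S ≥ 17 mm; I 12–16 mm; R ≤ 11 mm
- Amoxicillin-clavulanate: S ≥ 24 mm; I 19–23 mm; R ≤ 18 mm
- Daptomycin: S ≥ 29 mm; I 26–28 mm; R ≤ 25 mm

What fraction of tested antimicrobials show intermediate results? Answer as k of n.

Ceftriaxone (23 mm) ≤ 24 mm — resistant
Erythromycin (17 mm) ≤ 19 mm ⇒ Resistant
Clindamycin: 25 mm is ≥ 18 mm ⇒ susceptible
Moxifloxacin: 15 mm is ≤ 18 mm → Resistant
Cefepime (18 mm) ≥ 18 mm ⇒ S
Clarithromycin: 13 mm is ≤ 13 mm — resistant
Minocycline 30 mm: ≥ 24 mm — S
Imipenem: 12 mm is in 12–16 mm → intermediate
Amoxicillin-clavulanate 16 mm: ≤ 18 mm → Resistant
Daptomycin (19 mm) ≤ 25 mm → Resistant
Intermediate: 1/10

1 of 10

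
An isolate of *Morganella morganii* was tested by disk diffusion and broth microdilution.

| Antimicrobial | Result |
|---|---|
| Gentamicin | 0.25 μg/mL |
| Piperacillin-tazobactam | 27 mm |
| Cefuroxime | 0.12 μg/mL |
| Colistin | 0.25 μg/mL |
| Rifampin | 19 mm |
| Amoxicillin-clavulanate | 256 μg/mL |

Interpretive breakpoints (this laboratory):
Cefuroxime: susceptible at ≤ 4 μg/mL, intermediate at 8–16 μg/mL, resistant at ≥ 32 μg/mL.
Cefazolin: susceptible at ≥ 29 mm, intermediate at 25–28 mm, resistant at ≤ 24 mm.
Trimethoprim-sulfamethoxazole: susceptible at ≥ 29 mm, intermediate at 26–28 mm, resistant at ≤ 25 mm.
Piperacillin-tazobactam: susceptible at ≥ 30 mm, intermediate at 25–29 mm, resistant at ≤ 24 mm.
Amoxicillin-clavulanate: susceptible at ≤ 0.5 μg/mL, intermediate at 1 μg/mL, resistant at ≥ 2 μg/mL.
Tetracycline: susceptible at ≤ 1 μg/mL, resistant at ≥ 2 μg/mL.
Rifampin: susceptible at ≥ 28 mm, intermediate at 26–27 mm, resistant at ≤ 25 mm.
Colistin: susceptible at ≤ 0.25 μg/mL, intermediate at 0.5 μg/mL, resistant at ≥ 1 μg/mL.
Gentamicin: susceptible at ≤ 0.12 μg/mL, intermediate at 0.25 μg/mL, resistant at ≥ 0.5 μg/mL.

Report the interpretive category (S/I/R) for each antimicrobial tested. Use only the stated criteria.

I, I, S, S, R, R

Gentamicin (0.25 μg/mL) = 0.25 μg/mL → intermediate
Piperacillin-tazobactam (27 mm) in 25–29 mm — Intermediate
Cefuroxime (0.12 μg/mL) ≤ 4 μg/mL ⇒ susceptible
Colistin (0.25 μg/mL) ≤ 0.25 μg/mL → S
Rifampin (19 mm) ≤ 25 mm — Resistant
Amoxicillin-clavulanate (256 μg/mL) ≥ 2 μg/mL ⇒ R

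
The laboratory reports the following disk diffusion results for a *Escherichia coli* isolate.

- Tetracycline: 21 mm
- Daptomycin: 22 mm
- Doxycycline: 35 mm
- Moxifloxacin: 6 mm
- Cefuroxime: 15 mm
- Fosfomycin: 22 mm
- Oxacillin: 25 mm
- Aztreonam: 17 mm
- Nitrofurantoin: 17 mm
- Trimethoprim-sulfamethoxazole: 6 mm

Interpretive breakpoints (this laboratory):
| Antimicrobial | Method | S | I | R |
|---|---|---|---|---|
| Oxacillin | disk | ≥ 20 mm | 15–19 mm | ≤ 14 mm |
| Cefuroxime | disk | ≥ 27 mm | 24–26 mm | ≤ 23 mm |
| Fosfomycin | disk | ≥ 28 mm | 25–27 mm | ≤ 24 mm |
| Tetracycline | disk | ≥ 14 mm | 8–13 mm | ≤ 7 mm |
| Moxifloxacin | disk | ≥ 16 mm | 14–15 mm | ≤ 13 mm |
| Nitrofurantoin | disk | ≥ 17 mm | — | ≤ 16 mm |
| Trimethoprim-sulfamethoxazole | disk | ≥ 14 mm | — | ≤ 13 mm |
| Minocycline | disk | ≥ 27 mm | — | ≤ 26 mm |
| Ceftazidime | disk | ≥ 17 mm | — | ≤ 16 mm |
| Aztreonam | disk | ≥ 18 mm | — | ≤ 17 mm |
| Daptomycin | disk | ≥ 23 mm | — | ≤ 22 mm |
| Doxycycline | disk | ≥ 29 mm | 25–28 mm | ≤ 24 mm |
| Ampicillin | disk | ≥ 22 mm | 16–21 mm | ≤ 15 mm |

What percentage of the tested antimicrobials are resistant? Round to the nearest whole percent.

Tetracycline 21 mm: ≥ 14 mm ⇒ S
Daptomycin: 22 mm is ≤ 22 mm — Resistant
Doxycycline: 35 mm is ≥ 29 mm ⇒ S
Moxifloxacin: 6 mm is ≤ 13 mm — resistant
Cefuroxime: 15 mm is ≤ 23 mm ⇒ R
Fosfomycin (22 mm) ≤ 24 mm ⇒ resistant
Oxacillin (25 mm) ≥ 20 mm → S
Aztreonam (17 mm) ≤ 17 mm → R
Nitrofurantoin (17 mm) ≥ 17 mm ⇒ susceptible
Trimethoprim-sulfamethoxazole: 6 mm is ≤ 13 mm — R
Resistant: 6/10

60%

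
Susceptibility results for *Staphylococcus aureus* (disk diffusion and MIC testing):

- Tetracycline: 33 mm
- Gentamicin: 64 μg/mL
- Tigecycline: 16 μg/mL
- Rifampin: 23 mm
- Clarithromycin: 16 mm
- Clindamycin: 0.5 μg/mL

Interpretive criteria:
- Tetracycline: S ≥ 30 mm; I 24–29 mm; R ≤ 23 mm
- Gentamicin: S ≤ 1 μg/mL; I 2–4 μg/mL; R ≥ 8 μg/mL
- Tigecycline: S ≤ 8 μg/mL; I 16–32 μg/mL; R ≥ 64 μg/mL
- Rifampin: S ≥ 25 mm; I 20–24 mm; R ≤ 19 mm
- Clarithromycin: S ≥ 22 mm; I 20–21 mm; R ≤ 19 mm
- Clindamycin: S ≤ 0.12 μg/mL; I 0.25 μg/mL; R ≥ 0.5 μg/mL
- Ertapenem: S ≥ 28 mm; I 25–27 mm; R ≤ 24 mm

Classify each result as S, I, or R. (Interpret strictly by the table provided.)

Tetracycline (33 mm) ≥ 30 mm → S
Gentamicin: 64 μg/mL is ≥ 8 μg/mL — R
Tigecycline 16 μg/mL: in 16–32 μg/mL — I
Rifampin: 23 mm is in 20–24 mm — I
Clarithromycin (16 mm) ≤ 19 mm — R
Clindamycin (0.5 μg/mL) ≥ 0.5 μg/mL → R

S, R, I, I, R, R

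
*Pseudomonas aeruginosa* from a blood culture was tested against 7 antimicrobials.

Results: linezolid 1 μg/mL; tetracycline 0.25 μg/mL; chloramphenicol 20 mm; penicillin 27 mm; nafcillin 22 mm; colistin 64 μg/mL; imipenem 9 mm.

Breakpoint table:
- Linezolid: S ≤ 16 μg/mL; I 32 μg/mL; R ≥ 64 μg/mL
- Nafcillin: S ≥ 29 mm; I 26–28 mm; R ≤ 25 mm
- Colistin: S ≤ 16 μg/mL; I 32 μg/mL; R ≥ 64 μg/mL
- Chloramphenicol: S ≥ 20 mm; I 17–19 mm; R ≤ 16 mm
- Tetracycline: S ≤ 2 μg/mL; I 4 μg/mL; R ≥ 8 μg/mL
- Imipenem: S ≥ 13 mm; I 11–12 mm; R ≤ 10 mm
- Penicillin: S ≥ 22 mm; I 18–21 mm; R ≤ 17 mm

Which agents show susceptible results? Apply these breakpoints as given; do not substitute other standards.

Linezolid (1 μg/mL) ≤ 16 μg/mL ⇒ S
Tetracycline (0.25 μg/mL) ≤ 2 μg/mL — S
Chloramphenicol: 20 mm is ≥ 20 mm ⇒ Susceptible
Penicillin: 27 mm is ≥ 22 mm → susceptible
Nafcillin 22 mm: ≤ 25 mm ⇒ Resistant
Colistin: 64 μg/mL is ≥ 64 μg/mL ⇒ Resistant
Imipenem 9 mm: ≤ 10 mm — resistant

linezolid, tetracycline, chloramphenicol, penicillin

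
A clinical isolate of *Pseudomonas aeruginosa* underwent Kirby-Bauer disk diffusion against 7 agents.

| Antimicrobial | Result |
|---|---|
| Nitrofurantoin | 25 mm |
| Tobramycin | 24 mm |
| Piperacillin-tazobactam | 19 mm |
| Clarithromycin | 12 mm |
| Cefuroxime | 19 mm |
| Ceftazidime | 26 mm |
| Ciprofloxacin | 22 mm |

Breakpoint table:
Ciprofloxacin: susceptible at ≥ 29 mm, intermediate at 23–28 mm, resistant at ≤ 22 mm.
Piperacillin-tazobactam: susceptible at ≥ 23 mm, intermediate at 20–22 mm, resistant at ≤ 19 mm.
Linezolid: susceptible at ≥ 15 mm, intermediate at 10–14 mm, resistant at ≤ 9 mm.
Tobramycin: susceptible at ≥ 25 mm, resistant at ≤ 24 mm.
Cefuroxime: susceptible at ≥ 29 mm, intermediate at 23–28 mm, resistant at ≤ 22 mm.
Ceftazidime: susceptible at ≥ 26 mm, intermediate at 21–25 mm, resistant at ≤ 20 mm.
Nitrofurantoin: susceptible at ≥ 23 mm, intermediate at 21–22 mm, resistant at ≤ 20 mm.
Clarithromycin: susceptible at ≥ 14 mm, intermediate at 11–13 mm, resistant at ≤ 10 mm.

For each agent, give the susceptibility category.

S, R, R, I, R, S, R

Nitrofurantoin: 25 mm is ≥ 23 mm ⇒ Susceptible
Tobramycin: 24 mm is ≤ 24 mm — R
Piperacillin-tazobactam (19 mm) ≤ 19 mm — Resistant
Clarithromycin: 12 mm is in 11–13 mm → intermediate
Cefuroxime: 19 mm is ≤ 22 mm — resistant
Ceftazidime (26 mm) ≥ 26 mm — Susceptible
Ciprofloxacin (22 mm) ≤ 22 mm ⇒ R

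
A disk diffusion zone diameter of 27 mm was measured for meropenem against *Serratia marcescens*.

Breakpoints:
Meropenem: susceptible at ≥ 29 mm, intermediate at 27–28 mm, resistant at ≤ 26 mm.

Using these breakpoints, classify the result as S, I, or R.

Intermediate

Meropenem 27 mm: in 27–28 mm → I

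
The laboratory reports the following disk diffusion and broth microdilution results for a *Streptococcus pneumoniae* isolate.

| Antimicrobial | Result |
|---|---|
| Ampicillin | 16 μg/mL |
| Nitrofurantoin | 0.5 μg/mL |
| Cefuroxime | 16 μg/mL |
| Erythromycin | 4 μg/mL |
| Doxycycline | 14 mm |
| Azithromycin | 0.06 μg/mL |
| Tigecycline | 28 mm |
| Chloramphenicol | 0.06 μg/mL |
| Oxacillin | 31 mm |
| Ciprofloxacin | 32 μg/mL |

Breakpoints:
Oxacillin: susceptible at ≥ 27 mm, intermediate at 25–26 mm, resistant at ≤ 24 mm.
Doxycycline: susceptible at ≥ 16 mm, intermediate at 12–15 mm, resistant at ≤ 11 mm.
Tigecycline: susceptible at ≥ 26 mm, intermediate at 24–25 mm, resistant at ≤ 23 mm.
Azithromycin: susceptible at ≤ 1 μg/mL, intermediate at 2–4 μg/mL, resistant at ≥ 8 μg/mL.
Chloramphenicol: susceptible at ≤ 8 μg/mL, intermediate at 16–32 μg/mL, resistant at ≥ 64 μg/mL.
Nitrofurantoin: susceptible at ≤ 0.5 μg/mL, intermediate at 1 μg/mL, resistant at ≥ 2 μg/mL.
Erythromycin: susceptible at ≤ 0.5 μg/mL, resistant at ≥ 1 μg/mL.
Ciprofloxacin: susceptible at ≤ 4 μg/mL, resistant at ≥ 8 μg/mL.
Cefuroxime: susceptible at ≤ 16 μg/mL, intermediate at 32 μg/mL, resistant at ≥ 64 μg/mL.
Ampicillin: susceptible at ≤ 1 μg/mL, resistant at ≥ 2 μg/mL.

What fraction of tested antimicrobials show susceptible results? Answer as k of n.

Ampicillin: 16 μg/mL is ≥ 2 μg/mL → R
Nitrofurantoin: 0.5 μg/mL is ≤ 0.5 μg/mL — S
Cefuroxime (16 μg/mL) ≤ 16 μg/mL — S
Erythromycin (4 μg/mL) ≥ 1 μg/mL → R
Doxycycline 14 mm: in 12–15 mm → intermediate
Azithromycin 0.06 μg/mL: ≤ 1 μg/mL — S
Tigecycline (28 mm) ≥ 26 mm — susceptible
Chloramphenicol 0.06 μg/mL: ≤ 8 μg/mL ⇒ susceptible
Oxacillin (31 mm) ≥ 27 mm ⇒ S
Ciprofloxacin: 32 μg/mL is ≥ 8 μg/mL — R
Susceptible: 6/10

6 of 10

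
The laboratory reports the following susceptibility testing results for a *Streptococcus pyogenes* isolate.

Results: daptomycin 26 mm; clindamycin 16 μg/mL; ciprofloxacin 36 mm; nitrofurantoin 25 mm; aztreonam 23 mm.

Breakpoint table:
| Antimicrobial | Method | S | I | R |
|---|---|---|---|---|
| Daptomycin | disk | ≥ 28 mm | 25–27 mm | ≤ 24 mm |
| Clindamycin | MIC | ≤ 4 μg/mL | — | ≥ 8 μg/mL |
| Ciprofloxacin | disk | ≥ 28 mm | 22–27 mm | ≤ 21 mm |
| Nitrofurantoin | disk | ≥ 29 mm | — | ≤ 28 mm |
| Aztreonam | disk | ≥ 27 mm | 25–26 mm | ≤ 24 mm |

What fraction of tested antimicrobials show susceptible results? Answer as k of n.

1 of 5

Daptomycin 26 mm: in 25–27 mm → Intermediate
Clindamycin 16 μg/mL: ≥ 8 μg/mL ⇒ resistant
Ciprofloxacin 36 mm: ≥ 28 mm ⇒ Susceptible
Nitrofurantoin: 25 mm is ≤ 28 mm ⇒ Resistant
Aztreonam: 23 mm is ≤ 24 mm — Resistant
Susceptible: 1/5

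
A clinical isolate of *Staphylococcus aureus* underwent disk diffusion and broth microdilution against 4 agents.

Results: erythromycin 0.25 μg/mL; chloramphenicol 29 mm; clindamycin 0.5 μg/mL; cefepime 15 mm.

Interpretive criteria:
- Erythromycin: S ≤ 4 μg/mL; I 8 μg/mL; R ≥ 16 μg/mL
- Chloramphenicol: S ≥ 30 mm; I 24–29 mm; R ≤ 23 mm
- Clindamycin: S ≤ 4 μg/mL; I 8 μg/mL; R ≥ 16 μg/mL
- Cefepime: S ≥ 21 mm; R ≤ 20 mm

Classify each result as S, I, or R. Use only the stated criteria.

S, I, S, R

Erythromycin (0.25 μg/mL) ≤ 4 μg/mL → susceptible
Chloramphenicol: 29 mm is in 24–29 mm — Intermediate
Clindamycin (0.5 μg/mL) ≤ 4 μg/mL ⇒ Susceptible
Cefepime (15 mm) ≤ 20 mm — resistant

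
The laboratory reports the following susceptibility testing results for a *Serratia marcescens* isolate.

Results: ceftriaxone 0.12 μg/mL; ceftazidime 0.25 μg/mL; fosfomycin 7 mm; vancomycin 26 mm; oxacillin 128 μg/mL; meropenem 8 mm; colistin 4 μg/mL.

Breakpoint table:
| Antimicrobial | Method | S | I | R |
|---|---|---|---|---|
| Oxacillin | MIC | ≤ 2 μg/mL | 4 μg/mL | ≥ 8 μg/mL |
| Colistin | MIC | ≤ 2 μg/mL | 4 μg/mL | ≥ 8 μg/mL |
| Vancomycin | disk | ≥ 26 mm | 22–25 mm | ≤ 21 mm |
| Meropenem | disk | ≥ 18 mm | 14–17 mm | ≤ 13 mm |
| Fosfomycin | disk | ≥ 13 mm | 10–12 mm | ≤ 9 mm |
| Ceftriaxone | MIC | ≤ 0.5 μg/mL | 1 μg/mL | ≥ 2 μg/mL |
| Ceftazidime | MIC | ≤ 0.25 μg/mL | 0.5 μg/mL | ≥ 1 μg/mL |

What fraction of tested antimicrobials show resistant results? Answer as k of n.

3 of 7

Ceftriaxone (0.12 μg/mL) ≤ 0.5 μg/mL → Susceptible
Ceftazidime: 0.25 μg/mL is ≤ 0.25 μg/mL → Susceptible
Fosfomycin 7 mm: ≤ 9 mm ⇒ R
Vancomycin 26 mm: ≥ 26 mm — S
Oxacillin: 128 μg/mL is ≥ 8 μg/mL — R
Meropenem 8 mm: ≤ 13 mm — resistant
Colistin: 4 μg/mL is = 4 μg/mL → intermediate
Resistant: 3/7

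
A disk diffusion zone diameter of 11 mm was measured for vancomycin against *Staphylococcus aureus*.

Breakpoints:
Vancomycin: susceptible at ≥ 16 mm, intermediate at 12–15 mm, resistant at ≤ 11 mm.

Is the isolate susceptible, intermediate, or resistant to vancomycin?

Vancomycin (11 mm) ≤ 11 mm → resistant

R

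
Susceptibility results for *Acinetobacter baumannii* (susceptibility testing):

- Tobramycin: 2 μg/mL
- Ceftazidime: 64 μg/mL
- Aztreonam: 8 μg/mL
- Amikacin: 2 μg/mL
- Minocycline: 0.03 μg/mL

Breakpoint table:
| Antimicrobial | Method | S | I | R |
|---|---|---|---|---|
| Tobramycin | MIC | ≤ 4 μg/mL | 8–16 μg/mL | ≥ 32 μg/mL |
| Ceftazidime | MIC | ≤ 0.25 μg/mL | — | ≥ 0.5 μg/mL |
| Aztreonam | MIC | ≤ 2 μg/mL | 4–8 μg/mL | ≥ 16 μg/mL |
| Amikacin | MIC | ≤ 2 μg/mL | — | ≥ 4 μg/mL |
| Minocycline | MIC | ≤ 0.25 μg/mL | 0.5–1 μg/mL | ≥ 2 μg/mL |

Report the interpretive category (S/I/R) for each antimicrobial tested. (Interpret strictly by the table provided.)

S, R, I, S, S

Tobramycin: 2 μg/mL is ≤ 4 μg/mL — susceptible
Ceftazidime 64 μg/mL: ≥ 0.5 μg/mL → Resistant
Aztreonam: 8 μg/mL is in 4–8 μg/mL ⇒ I
Amikacin (2 μg/mL) ≤ 2 μg/mL → S
Minocycline: 0.03 μg/mL is ≤ 0.25 μg/mL — susceptible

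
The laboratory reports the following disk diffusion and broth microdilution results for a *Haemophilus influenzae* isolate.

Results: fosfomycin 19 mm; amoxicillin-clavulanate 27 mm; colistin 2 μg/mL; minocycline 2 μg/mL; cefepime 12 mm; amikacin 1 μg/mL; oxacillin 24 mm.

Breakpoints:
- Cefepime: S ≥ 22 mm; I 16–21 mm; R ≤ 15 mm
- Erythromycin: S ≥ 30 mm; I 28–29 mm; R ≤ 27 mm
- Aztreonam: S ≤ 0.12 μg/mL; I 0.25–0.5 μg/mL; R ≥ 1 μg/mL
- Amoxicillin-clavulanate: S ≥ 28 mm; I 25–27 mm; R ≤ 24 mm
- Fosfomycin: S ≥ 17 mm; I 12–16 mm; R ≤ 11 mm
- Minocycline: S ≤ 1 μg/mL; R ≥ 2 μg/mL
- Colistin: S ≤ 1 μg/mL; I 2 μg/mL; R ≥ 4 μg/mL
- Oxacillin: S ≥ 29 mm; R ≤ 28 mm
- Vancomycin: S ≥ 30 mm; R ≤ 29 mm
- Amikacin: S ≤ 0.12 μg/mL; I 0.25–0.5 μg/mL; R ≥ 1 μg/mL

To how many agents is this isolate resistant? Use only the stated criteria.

Fosfomycin (19 mm) ≥ 17 mm — susceptible
Amoxicillin-clavulanate: 27 mm is in 25–27 mm ⇒ Intermediate
Colistin (2 μg/mL) = 2 μg/mL ⇒ I
Minocycline: 2 μg/mL is ≥ 2 μg/mL — R
Cefepime: 12 mm is ≤ 15 mm ⇒ resistant
Amikacin: 1 μg/mL is ≥ 1 μg/mL ⇒ R
Oxacillin (24 mm) ≤ 28 mm → resistant
Resistant: 4

4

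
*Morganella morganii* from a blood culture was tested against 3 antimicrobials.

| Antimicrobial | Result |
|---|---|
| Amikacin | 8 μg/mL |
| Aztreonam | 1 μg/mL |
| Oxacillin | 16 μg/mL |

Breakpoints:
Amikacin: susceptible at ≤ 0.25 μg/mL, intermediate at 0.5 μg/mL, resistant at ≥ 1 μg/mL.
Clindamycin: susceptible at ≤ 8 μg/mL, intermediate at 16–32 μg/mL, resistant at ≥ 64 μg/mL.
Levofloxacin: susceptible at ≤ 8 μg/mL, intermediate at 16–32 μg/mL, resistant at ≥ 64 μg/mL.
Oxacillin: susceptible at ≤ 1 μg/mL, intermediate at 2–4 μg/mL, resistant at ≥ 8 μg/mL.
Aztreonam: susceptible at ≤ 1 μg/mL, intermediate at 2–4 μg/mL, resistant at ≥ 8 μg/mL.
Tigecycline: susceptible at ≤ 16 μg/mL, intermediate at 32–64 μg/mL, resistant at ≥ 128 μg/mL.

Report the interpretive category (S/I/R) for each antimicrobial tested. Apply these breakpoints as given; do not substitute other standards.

R, S, R

Amikacin (8 μg/mL) ≥ 1 μg/mL ⇒ resistant
Aztreonam (1 μg/mL) ≤ 1 μg/mL → Susceptible
Oxacillin (16 μg/mL) ≥ 8 μg/mL → R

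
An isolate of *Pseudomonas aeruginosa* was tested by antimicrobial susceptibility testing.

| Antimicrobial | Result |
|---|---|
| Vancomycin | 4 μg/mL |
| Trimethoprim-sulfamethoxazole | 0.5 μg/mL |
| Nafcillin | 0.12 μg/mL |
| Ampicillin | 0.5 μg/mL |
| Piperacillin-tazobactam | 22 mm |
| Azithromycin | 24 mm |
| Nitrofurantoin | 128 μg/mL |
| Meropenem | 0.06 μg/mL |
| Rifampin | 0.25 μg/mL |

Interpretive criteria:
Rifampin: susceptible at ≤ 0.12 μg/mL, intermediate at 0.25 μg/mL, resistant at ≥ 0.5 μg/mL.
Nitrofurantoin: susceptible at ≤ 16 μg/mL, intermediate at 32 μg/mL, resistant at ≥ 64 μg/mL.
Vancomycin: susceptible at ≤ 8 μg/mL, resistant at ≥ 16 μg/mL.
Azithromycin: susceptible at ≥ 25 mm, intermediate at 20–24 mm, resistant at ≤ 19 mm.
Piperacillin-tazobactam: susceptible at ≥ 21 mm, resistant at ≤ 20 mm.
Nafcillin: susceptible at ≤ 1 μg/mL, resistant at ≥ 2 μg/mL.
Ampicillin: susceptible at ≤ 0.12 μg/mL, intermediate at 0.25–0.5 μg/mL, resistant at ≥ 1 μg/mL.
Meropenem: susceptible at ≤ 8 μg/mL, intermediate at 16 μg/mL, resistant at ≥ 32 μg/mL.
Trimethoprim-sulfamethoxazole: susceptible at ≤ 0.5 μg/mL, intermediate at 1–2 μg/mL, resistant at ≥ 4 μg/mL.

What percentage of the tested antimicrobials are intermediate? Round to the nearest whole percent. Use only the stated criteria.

33%

Vancomycin (4 μg/mL) ≤ 8 μg/mL ⇒ Susceptible
Trimethoprim-sulfamethoxazole 0.5 μg/mL: ≤ 0.5 μg/mL ⇒ susceptible
Nafcillin: 0.12 μg/mL is ≤ 1 μg/mL ⇒ susceptible
Ampicillin 0.5 μg/mL: in 0.25–0.5 μg/mL — I
Piperacillin-tazobactam (22 mm) ≥ 21 mm → S
Azithromycin (24 mm) in 20–24 mm → I
Nitrofurantoin (128 μg/mL) ≥ 64 μg/mL → Resistant
Meropenem: 0.06 μg/mL is ≤ 8 μg/mL — S
Rifampin: 0.25 μg/mL is = 0.25 μg/mL → Intermediate
Intermediate: 3/9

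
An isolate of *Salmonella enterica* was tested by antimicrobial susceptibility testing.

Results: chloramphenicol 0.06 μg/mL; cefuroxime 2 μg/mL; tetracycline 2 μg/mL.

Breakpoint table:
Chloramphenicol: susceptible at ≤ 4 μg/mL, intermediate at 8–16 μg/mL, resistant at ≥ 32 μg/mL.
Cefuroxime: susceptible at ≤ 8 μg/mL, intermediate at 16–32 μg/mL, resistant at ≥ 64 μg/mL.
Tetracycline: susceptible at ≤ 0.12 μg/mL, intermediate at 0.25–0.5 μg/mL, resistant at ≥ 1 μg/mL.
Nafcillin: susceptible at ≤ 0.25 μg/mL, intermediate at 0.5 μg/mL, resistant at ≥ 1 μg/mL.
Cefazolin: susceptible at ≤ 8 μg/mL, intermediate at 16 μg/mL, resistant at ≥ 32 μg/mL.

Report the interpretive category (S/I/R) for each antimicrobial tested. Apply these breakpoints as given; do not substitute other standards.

S, S, R

Chloramphenicol (0.06 μg/mL) ≤ 4 μg/mL → Susceptible
Cefuroxime: 2 μg/mL is ≤ 8 μg/mL → Susceptible
Tetracycline 2 μg/mL: ≥ 1 μg/mL ⇒ Resistant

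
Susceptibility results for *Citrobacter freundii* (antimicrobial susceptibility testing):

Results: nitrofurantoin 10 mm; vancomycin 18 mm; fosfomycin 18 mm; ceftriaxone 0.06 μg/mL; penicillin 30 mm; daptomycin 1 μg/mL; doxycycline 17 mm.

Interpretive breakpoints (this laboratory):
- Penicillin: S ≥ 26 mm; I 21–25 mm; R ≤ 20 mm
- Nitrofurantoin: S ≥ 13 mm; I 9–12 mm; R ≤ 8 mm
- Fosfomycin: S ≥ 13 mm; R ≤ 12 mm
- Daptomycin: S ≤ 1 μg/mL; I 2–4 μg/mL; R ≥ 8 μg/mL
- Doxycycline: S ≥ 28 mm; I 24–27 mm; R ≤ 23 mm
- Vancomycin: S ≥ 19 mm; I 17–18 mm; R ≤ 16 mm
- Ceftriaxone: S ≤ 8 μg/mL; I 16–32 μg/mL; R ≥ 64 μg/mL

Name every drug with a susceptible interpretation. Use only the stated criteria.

fosfomycin, ceftriaxone, penicillin, daptomycin

Nitrofurantoin: 10 mm is in 9–12 mm ⇒ Intermediate
Vancomycin 18 mm: in 17–18 mm → I
Fosfomycin: 18 mm is ≥ 13 mm ⇒ Susceptible
Ceftriaxone (0.06 μg/mL) ≤ 8 μg/mL ⇒ S
Penicillin 30 mm: ≥ 26 mm ⇒ S
Daptomycin (1 μg/mL) ≤ 1 μg/mL ⇒ Susceptible
Doxycycline 17 mm: ≤ 23 mm — R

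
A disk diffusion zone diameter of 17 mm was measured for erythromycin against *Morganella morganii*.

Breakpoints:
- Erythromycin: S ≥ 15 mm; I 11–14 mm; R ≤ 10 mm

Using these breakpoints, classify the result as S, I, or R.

S

Erythromycin (17 mm) ≥ 15 mm ⇒ Susceptible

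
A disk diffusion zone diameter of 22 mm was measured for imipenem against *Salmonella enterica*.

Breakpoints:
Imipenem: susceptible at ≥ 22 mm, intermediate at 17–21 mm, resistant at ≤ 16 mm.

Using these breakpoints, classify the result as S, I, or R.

Imipenem (22 mm) ≥ 22 mm → Susceptible

S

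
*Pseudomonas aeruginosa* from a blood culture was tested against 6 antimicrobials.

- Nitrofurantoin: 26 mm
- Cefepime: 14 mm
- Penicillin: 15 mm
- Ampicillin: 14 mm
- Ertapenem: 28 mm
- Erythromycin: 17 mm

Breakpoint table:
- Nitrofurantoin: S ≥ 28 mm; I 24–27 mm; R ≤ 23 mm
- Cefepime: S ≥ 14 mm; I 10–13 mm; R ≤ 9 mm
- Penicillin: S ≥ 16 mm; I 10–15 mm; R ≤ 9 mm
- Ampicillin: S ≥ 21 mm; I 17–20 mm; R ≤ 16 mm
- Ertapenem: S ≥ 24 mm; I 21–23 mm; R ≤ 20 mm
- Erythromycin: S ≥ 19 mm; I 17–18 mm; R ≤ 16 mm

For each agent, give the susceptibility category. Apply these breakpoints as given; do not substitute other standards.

I, S, I, R, S, I

Nitrofurantoin 26 mm: in 24–27 mm ⇒ Intermediate
Cefepime 14 mm: ≥ 14 mm → S
Penicillin (15 mm) in 10–15 mm — Intermediate
Ampicillin (14 mm) ≤ 16 mm → resistant
Ertapenem 28 mm: ≥ 24 mm — Susceptible
Erythromycin (17 mm) in 17–18 mm — Intermediate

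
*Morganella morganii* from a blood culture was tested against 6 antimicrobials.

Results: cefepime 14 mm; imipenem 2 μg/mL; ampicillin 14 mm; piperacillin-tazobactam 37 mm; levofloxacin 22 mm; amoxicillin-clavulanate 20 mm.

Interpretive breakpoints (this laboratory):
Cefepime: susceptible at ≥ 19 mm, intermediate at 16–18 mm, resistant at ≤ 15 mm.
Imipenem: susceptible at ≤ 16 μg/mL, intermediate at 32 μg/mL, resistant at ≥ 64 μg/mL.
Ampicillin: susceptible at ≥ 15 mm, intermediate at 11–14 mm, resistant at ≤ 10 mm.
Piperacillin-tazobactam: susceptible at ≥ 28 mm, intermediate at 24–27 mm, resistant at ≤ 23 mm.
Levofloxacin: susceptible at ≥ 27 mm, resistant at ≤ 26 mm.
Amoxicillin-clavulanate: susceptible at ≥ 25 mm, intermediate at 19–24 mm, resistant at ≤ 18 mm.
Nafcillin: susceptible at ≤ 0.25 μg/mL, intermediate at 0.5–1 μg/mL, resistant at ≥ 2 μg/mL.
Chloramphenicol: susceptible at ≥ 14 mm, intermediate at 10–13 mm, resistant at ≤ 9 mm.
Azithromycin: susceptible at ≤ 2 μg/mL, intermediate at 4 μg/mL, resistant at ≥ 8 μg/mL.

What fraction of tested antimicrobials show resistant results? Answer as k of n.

2 of 6

Cefepime 14 mm: ≤ 15 mm — resistant
Imipenem: 2 μg/mL is ≤ 16 μg/mL ⇒ Susceptible
Ampicillin 14 mm: in 11–14 mm ⇒ I
Piperacillin-tazobactam: 37 mm is ≥ 28 mm ⇒ Susceptible
Levofloxacin (22 mm) ≤ 26 mm — resistant
Amoxicillin-clavulanate 20 mm: in 19–24 mm ⇒ I
Resistant: 2/6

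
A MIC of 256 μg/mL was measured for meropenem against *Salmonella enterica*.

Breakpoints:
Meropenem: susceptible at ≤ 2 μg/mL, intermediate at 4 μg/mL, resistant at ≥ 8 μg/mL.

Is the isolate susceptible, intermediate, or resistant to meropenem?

Resistant

Meropenem (256 μg/mL) ≥ 8 μg/mL → Resistant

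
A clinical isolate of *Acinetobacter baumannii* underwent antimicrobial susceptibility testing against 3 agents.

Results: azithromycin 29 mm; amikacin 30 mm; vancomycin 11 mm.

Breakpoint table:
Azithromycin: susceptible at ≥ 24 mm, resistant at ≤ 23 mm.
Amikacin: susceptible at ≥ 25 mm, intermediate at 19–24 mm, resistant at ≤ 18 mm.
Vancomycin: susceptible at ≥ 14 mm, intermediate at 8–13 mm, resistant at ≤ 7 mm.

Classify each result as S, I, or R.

Azithromycin: 29 mm is ≥ 24 mm → Susceptible
Amikacin (30 mm) ≥ 25 mm ⇒ susceptible
Vancomycin (11 mm) in 8–13 mm → intermediate

S, S, I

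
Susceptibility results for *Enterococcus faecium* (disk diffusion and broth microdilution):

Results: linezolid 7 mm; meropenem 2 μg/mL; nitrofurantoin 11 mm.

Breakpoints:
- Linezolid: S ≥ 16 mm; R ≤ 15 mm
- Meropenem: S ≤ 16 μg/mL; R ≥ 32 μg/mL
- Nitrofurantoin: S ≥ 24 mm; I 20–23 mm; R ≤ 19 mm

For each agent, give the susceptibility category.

Linezolid 7 mm: ≤ 15 mm — R
Meropenem: 2 μg/mL is ≤ 16 μg/mL — S
Nitrofurantoin: 11 mm is ≤ 19 mm → resistant

R, S, R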